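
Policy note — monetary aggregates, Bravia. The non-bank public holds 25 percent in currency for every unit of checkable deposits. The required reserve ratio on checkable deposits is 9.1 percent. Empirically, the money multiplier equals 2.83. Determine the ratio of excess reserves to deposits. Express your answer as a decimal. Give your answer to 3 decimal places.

Using m = 2.83. Since m = (1 + c)/(c + rr + e), the denominator satisfies c + rr + e = (1 + c)/m = (1 + 0.25) / 2.83 ≈ 0.441696.
With c = 0.25 and rr = 0.091, the ratio of excess reserves to deposits is 0.441696 − 0.25 − 0.091 = 0.100696.

0.101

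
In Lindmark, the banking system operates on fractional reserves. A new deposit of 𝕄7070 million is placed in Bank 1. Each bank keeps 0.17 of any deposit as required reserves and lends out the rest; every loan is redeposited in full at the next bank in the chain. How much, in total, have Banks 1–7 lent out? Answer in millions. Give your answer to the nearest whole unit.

𝕄25151 million

Bank i lends (1 − rr)^i of the original deposit: Bank 1 lends 7070·0.8300 = 5868.1000, Bank 2 lends 7070·0.8300² = 4870.5230, and so on.
Summing a geometric series: total = 7070·[0.8300·(1 − 0.8300^7) / (1 − 0.8300)] ≈ 25151.3494 million.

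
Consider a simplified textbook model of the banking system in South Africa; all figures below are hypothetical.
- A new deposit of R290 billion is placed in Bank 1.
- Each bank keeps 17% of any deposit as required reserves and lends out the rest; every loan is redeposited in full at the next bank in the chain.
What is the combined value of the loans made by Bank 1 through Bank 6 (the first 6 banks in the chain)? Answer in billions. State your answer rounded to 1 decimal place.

Bank i lends (1 − rr)^i of the original deposit: Bank 1 lends 290·0.8300 = 240.7000, Bank 2 lends 290·0.8300² = 199.7810, and so on.
Summing a geometric series: total = 290·[0.8300·(1 − 0.8300^6) / (1 − 0.8300)] ≈ 952.9732 billion.

R953.0 billion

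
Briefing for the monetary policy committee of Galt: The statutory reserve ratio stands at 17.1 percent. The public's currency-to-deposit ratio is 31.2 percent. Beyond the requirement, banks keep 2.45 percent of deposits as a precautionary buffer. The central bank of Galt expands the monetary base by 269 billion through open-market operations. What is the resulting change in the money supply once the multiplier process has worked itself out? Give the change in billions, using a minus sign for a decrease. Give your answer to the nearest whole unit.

695 billion

The money multiplier is m = (1 + c) / (rr + e + c) = (1 + 0.312) / (0.171 + 0.0245 + 0.312) ≈ 2.5852.
The purchase adds 269 billion of base, so ΔM = m × ΔMB = 2.5852 × (+269) = 695.4188 billion.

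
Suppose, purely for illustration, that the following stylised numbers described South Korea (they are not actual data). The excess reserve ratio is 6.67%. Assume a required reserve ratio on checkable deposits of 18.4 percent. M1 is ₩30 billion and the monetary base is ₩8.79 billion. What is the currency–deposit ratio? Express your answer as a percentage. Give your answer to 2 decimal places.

5.98%

Using m = M/MB = 30/8.79 ≈ 3.412969. From m = (1 + c)/(c + rr + e), rearranging gives 1 + c = m·(c + rr + e), so c·(1 − m) = m·(rr + e) − 1.
Hence c = [m·(rr + e) − 1]/(1 − m) = [3.412969 × (0.184 + 0.0667) − 1] / (1 − 3.412969) ≈ 0.059830.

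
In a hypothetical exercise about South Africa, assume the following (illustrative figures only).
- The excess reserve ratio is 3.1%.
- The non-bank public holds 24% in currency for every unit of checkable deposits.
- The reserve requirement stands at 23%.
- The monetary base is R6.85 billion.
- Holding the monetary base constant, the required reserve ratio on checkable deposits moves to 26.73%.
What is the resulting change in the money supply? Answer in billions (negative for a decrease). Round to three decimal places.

Initially m₁ = (1 + 0.24) / (0.23 + 0.031 + 0.24) ≈ 2.47505, so M₁ = 2.47505 × 6.85 ≈ 16.9541 billion.
After the change m₂ = (1 + 0.24) / (0.2673 + 0.031 + 0.24) ≈ 2.30355, so M₂ = 2.30355 × 6.85 ≈ 15.7793 billion.
ΔM = M₂ − M₁ = 15.7793 − 16.9541 = -1.1748 billion.

-1.175 billion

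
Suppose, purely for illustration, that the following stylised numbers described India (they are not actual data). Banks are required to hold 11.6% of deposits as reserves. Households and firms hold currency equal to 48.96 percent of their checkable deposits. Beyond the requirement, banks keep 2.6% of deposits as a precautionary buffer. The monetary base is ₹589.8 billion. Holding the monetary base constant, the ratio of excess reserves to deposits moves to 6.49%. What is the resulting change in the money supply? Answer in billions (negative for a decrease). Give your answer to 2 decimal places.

-80.70 billion

Initially m₁ = (1 + 0.4896) / (0.116 + 0.026 + 0.4896) ≈ 2.358455, so M₁ = 2.358455 × 589.8 ≈ 1391.0168 billion.
After the change m₂ = (1 + 0.4896) / (0.116 + 0.0649 + 0.4896) ≈ 2.221626, so M₂ = 2.221626 × 589.8 ≈ 1310.315 billion.
ΔM = M₂ − M₁ = 1310.315 − 1391.0168 = -80.7018 billion.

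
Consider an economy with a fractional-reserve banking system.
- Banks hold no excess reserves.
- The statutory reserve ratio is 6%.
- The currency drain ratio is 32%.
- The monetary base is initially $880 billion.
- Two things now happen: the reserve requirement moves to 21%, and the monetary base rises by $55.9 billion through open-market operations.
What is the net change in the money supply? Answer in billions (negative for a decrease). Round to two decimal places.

-725.92 billion

Before: m₁ = (1 + 0.32) / (0.06 + 0.32) ≈ 3.473684, MB₁ = 880, so M₁ = 3.473684 × 880 ≈ 3056.8419 billion.
After: m₂ = (1 + 0.32) / (0.21 + 0.32) ≈ 2.490566, MB₂ = 880 + 55.9 = 935.9, so M₂ = 2.490566 × 935.9 ≈ 2330.9207 billion.
ΔM = M₂ − M₁ = 2330.9207 − 3056.8419 = -725.9212 billion.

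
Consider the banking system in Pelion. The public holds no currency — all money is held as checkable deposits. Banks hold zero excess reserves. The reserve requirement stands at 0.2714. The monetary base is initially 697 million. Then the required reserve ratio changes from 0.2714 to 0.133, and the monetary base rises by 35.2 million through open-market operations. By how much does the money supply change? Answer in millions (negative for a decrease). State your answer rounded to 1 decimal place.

2937.1 million

Before: m₁ = 1 / (0.2714) ≈ 3.68460, MB₁ = 697, so M₁ = 3.68460 × 697 = 2568.1662 million.
After: m₂ = 1 / (0.133) ≈ 7.51880, MB₂ = 697 + 35.2 = 732.2, so M₂ = 7.51880 × 732.2 ≈ 5505.2654 million.
ΔM = M₂ − M₁ = 5505.2654 − 2568.1662 = 2937.0992 million.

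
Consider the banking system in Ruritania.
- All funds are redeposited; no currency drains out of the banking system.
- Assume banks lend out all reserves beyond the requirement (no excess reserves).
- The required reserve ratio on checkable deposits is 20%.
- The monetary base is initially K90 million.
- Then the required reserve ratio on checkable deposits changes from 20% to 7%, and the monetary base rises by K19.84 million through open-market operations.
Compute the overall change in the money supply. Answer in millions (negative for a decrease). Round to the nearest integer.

Before: m₁ = 1 / (0.2) = 5, MB₁ = 90, so M₁ = 5 × 90 = 450 million.
After: m₂ = 1 / (0.07) ≈ 14.2857, MB₂ = 90 + 19.84 = 109.84, so M₂ = 14.2857 × 109.84 ≈ 1569.1413 million.
ΔM = M₂ − M₁ = 1569.1413 − 450 = 1119.1413 million.

K1119 million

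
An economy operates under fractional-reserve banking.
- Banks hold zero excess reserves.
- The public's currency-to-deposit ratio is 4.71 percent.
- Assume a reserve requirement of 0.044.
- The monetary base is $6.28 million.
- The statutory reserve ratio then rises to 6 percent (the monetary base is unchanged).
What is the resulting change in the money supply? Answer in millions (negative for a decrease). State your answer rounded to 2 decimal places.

-10.78 million

Initially m₁ = (1 + 0.0471) / (0.044 + 0.0471) ≈ 11.4940, so M₁ = 11.4940 × 6.28 ≈ 72.1823 million.
After the change m₂ = (1 + 0.0471) / (0.06 + 0.0471) ≈ 9.7768, so M₂ = 9.7768 × 6.28 ≈ 61.3983 million.
ΔM = M₂ − M₁ = 61.3983 − 72.1823 = -10.784 million.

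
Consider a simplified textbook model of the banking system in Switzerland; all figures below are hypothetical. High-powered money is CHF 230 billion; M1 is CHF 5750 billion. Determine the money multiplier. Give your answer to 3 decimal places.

25.000

The money multiplier is m = M / MB = 5750 / 230 = 25.00000.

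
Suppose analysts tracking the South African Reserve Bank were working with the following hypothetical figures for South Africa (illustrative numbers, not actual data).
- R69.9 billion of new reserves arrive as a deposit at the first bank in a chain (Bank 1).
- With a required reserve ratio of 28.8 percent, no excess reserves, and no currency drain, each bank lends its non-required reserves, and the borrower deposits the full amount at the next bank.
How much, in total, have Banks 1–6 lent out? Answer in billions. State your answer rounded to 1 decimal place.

Bank i lends (1 − rr)^i of the original deposit: Bank 1 lends 69.9·0.7120 = 49.7688, Bank 2 lends 69.9·0.7120² ≈ 35.4354, and so on.
Summing a geometric series: total = 69.9·[0.7120·(1 − 0.7120^6) / (1 − 0.7120)] ≈ 150.2947 billion.

R150.3 billion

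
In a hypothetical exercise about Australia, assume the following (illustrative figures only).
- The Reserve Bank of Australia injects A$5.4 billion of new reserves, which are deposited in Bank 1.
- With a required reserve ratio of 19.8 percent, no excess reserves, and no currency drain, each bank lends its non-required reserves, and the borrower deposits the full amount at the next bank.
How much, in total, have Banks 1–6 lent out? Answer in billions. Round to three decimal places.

Bank i lends (1 − rr)^i of the original deposit: Bank 1 lends 5.4·0.8020 = 4.3308, Bank 2 lends 5.4·0.8020² ≈ 3.4733, and so on.
Summing a geometric series: total = 5.4·[0.8020·(1 − 0.8020^6) / (1 − 0.8020)] ≈ 16.0524 billion.

A$16.052 billion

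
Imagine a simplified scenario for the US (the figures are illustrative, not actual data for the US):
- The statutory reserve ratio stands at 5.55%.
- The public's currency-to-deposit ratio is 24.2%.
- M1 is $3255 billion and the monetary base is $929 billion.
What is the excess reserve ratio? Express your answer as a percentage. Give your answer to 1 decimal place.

5.7%

Using m = M/MB = 3255/929 ≈ 3.503767. Since m = (1 + c)/(c + rr + e), the denominator satisfies c + rr + e = (1 + c)/m = (1 + 0.242) / 3.503767 ≈ 0.354476.
With c = 0.242 and rr = 0.0555, the excess reserve ratio is 0.354476 − 0.242 − 0.0555 = 0.056976.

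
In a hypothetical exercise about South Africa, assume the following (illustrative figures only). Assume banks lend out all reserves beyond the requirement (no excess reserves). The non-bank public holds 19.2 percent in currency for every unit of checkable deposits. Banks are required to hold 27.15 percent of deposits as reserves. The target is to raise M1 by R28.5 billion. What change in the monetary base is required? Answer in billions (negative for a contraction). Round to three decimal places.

R11.082 billion

The money multiplier is m = (1 + c) / (rr + c) = (1 + 0.192) / (0.2715 + 0.192) ≈ 2.571737.
ΔMB = ΔM / m = (+28.5) / 2.571737 ≈ 11.082 billion.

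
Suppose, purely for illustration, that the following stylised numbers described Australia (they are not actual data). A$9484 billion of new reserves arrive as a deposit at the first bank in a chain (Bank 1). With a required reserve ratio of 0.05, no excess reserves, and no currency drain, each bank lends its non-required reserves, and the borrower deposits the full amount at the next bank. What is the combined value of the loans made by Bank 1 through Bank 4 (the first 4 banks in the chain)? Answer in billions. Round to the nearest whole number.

A$33425 billion

Bank i lends (1 − rr)^i of the original deposit: Bank 1 lends 9484·0.9500 = 9009.8000, Bank 2 lends 9484·0.9500² = 8559.3100, and so on.
Summing a geometric series: total = 9484·[0.9500·(1 − 0.9500^4) / (1 − 0.9500)] ≈ 33425.2318 billion.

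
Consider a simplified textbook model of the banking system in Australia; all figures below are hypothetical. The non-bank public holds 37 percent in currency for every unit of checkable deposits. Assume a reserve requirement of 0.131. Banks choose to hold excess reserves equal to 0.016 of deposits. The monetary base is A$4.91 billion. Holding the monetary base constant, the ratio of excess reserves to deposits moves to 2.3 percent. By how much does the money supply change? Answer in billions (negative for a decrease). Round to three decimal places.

-0.174 billion

Initially m₁ = (1 + 0.37) / (0.131 + 0.016 + 0.37) ≈ 2.64990, so M₁ = 2.64990 × 4.91 ≈ 13.011 billion.
After the change m₂ = (1 + 0.37) / (0.131 + 0.023 + 0.37) ≈ 2.61450, so M₂ = 2.61450 × 4.91 ≈ 12.8372 billion.
ΔM = M₂ − M₁ = 12.8372 − 13.011 = -0.1738 billion.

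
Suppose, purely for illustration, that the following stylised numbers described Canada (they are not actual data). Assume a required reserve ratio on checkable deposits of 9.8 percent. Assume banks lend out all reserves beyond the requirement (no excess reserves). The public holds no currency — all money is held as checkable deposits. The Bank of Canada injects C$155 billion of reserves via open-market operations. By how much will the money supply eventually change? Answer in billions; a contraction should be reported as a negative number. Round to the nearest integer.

C$1582 billion

The simple money multiplier is m = 1/rr = 1/0.098 ≈ 10.2041.
An open-market purchase increases the monetary base by 155 billion, so ΔM = m × ΔMB = 10.2041 × 155 = 1581.6355 billion.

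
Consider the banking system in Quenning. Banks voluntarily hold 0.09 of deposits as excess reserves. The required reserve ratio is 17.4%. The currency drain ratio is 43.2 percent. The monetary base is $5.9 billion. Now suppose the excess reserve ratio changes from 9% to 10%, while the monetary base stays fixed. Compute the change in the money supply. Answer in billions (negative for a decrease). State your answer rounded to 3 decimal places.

Initially m₁ = (1 + 0.432) / (0.174 + 0.09 + 0.432) ≈ 2.05747, so M₁ = 2.05747 × 5.9 ≈ 12.1391 billion.
After the change m₂ = (1 + 0.432) / (0.174 + 0.1 + 0.432) ≈ 2.02833, so M₂ = 2.02833 × 5.9 ≈ 11.9671 billion.
ΔM = M₂ − M₁ = 11.9671 − 12.1391 = -0.172 billion.

-0.172 billion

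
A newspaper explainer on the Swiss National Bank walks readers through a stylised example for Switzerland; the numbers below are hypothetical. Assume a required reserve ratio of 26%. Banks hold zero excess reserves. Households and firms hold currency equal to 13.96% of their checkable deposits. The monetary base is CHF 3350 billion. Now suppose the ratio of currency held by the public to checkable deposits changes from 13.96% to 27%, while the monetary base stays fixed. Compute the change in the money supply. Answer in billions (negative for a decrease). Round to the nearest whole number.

-1526 billion

Initially m₁ = (1 + 0.1396) / (0.26 + 0.1396) ≈ 2.85185, so M₁ = 2.85185 × 3350 = 9553.6975 billion.
After the change m₂ = (1 + 0.27) / (0.26 + 0.27) ≈ 2.39623, so M₂ = 2.39623 × 3350 = 8027.3705 billion.
ΔM = M₂ − M₁ = 8027.3705 − 9553.6975 = -1526.327 billion.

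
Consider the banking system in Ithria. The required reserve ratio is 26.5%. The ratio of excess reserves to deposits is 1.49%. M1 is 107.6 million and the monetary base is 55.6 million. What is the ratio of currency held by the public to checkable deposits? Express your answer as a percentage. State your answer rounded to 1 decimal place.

49.0%

Using m = M/MB = 107.6/55.6 ≈ 1.935252. From m = (1 + c)/(c + rr + e), rearranging gives 1 + c = m·(c + rr + e), so c·(1 − m) = m·(rr + e) − 1.
Hence c = [m·(rr + e) − 1]/(1 − m) = [1.935252 × (0.265 + 0.0149) − 1] / (1 − 1.935252) ≈ 0.490053.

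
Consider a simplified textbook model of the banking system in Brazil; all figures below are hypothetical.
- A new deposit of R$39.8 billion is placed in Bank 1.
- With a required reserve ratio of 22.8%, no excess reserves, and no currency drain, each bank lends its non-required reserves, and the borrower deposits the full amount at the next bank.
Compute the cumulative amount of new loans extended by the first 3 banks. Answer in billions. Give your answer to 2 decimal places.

R$72.76 billion

Bank i lends (1 − rr)^i of the original deposit: Bank 1 lends 39.8·0.7720 = 30.7256, Bank 2 lends 39.8·0.7720² ≈ 23.7202, and so on.
Summing a geometric series: total = 39.8·[0.7720·(1 − 0.7720^3) / (1 − 0.7720)] ≈ 72.7577 billion.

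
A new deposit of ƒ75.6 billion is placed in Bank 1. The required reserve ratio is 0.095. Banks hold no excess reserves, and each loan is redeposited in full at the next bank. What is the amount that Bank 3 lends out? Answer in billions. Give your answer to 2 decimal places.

ƒ56.04 billion

Each bank lends a fraction (1 − rr) = 0.9050 of the deposit it receives, so Bank 3 receives 75.6·0.9050^2 and lends 75.6·0.9050^3 ≈ 56.0361 billion.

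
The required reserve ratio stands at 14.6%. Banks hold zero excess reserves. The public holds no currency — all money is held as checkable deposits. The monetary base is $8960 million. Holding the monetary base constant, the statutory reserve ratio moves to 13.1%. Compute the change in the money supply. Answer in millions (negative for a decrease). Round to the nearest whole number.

$7027 million

Initially m₁ = 1 / (0.146) ≈ 6.84932, so M₁ = 6.84932 × 8960 = 61369.9072 million.
After the change m₂ = 1 / (0.131) ≈ 7.63359, so M₂ = 7.63359 × 8960 = 68396.9664 million.
ΔM = M₂ − M₁ = 68396.9664 − 61369.9072 = 7027.0592 million.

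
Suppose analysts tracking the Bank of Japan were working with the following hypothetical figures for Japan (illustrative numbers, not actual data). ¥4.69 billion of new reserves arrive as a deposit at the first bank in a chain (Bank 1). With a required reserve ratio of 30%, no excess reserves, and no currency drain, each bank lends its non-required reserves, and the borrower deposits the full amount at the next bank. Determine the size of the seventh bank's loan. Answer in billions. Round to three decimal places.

Each bank lends a fraction (1 − rr) = 0.7000 of the deposit it receives, so Bank 7 receives 4.69·0.7000^6 and lends 4.69·0.7000^7 ≈ 0.3862 billion.

¥0.386 billion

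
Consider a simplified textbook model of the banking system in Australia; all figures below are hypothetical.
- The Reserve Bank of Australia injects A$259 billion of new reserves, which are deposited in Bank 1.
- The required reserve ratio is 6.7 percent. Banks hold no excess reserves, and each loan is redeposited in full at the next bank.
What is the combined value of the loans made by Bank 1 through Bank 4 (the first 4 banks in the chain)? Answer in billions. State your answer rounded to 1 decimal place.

A$873.7 billion

Bank i lends (1 − rr)^i of the original deposit: Bank 1 lends 259·0.9330 = 241.6470, Bank 2 lends 259·0.9330² ≈ 225.4567, and so on.
Summing a geometric series: total = 259·[0.9330·(1 − 0.9330^4) / (1 − 0.9330)] ≈ 873.7122 billion.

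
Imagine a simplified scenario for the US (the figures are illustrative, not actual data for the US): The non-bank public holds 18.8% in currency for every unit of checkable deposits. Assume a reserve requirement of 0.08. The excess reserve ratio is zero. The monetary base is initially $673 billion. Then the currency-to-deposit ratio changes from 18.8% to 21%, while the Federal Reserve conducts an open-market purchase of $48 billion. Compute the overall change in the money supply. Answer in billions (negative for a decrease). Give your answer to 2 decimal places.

Before: m₁ = (1 + 0.188) / (0.08 + 0.188) ≈ 4.432836, MB₁ = 673, so M₁ = 4.432836 × 673 ≈ 2983.2986 billion.
After: m₂ = (1 + 0.21) / (0.08 + 0.21) ≈ 4.172414, MB₂ = 673 + 48 = 721, so M₂ = 4.172414 × 721 ≈ 3008.3105 billion.
ΔM = M₂ − M₁ = 3008.3105 − 2983.2986 = 25.0119 billion.

$25.01 billion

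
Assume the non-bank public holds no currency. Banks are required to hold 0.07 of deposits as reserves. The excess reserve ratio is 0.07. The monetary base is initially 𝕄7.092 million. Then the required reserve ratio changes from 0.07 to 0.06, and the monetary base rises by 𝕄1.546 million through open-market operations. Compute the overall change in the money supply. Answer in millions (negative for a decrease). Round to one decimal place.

𝕄15.8 million

Before: m₁ = 1 / (0.07 + 0.07) ≈ 7.1429, MB₁ = 7.092, so M₁ = 7.1429 × 7.092 ≈ 50.6574 million.
After: m₂ = 1 / (0.06 + 0.07) ≈ 7.6923, MB₂ = 7.092 + 1.546 = 8.638, so M₂ = 7.6923 × 8.638 ≈ 66.4461 million.
ΔM = M₂ − M₁ = 66.4461 − 50.6574 = 15.7887 million.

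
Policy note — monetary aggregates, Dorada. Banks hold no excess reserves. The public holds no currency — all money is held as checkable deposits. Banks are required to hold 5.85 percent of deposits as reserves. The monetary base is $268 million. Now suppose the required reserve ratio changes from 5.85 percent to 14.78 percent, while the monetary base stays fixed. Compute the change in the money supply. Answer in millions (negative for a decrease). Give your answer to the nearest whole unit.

-2768 million

Initially m₁ = 1 / (0.0585) ≈ 17.0940, so M₁ = 17.0940 × 268 = 4581.192 million.
After the change m₂ = 1 / (0.1478) ≈ 6.7659, so M₂ = 6.7659 × 268 = 1813.2612 million.
ΔM = M₂ − M₁ = 1813.2612 − 4581.192 = -2767.9308 million.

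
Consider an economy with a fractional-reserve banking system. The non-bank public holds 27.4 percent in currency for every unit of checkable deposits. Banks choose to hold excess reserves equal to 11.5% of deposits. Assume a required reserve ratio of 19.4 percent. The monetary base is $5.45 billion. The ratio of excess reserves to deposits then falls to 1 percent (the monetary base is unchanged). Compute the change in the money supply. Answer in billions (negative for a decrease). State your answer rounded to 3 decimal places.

$2.616 billion

Initially m₁ = (1 + 0.274) / (0.194 + 0.115 + 0.274) ≈ 2.18525, so M₁ = 2.18525 × 5.45 ≈ 11.9096 billion.
After the change m₂ = (1 + 0.274) / (0.194 + 0.01 + 0.274) ≈ 2.66527, so M₂ = 2.66527 × 5.45 ≈ 14.5257 billion.
ΔM = M₂ − M₁ = 14.5257 − 11.9096 = 2.6161 billion.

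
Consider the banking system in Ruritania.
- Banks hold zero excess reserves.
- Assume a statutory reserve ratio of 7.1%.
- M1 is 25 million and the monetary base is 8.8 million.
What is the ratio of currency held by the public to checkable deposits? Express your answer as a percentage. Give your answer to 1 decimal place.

Using m = M/MB = 25/8.8 ≈ 2.840909. From m = (1 + c)/(c + rr + e), rearranging gives 1 + c = m·(c + rr + e), so c·(1 − m) = m·(rr + e) − 1.
Hence c = [m·(rr + e) − 1]/(1 − m) = [2.840909 × (0.071 + 0) − 1] / (1 − 2.840909) = 0.433642.

43.4%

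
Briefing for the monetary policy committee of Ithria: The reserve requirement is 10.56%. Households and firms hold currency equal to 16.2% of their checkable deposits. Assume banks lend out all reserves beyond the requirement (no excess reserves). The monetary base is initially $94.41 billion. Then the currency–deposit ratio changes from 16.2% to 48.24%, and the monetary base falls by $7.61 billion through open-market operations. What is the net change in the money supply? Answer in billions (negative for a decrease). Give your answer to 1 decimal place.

-191.1 billion

Before: m₁ = (1 + 0.162) / (0.1056 + 0.162) ≈ 4.3423, MB₁ = 94.41, so M₁ = 4.3423 × 94.41 ≈ 409.9565 billion.
After: m₂ = (1 + 0.4824) / (0.1056 + 0.4824) ≈ 2.5211, MB₂ = 94.41 − 7.61 = 86.8, so M₂ = 2.5211 × 86.8 ≈ 218.8315 billion.
ΔM = M₂ − M₁ = 218.8315 − 409.9565 = -191.125 billion.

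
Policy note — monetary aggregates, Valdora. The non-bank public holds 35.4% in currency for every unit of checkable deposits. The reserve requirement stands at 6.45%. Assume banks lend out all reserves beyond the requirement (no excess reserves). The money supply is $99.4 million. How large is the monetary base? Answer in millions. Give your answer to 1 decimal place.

The money multiplier is m = (1 + c) / (rr + c) = (1 + 0.354) / (0.0645 + 0.354) ≈ 3.2354.
MB = M / m = 99.4 / 3.2354 ≈ 30.7226 million.

$30.7 million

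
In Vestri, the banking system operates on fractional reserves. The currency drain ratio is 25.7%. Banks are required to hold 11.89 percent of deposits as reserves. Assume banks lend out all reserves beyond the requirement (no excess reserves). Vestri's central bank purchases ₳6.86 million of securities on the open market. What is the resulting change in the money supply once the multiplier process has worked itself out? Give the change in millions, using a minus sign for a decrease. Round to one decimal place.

₳22.9 million

The money multiplier is m = (1 + c) / (rr + c) = (1 + 0.257) / (0.1189 + 0.257) ≈ 3.3440.
The purchase adds 6.86 million of base, so ΔM = m × ΔMB = 3.3440 × (+6.86) ≈ 22.9398 million.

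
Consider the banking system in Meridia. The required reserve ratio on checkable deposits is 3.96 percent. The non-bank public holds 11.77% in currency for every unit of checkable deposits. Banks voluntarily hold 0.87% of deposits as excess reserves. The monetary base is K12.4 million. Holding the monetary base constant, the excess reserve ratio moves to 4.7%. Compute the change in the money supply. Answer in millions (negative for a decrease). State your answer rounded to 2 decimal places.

-15.65 million

Initially m₁ = (1 + 0.1177) / (0.0396 + 0.0087 + 0.1177) ≈ 6.73313, so M₁ = 6.73313 × 12.4 ≈ 83.4908 million.
After the change m₂ = (1 + 0.1177) / (0.0396 + 0.047 + 0.1177) ≈ 5.47088, so M₂ = 5.47088 × 12.4 ≈ 67.8389 million.
ΔM = M₂ − M₁ = 67.8389 − 83.4908 = -15.6519 million.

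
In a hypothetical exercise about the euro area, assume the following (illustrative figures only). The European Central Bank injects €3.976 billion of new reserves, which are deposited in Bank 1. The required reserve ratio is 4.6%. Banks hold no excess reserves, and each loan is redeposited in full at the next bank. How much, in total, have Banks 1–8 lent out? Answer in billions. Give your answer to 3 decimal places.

€25.884 billion

Bank i lends (1 − rr)^i of the original deposit: Bank 1 lends 3.976·0.9540 ≈ 3.7931, Bank 2 lends 3.976·0.9540² ≈ 3.6186, and so on.
Summing a geometric series: total = 3.976·[0.9540·(1 − 0.9540^8) / (1 − 0.9540)] ≈ 25.8839 billion.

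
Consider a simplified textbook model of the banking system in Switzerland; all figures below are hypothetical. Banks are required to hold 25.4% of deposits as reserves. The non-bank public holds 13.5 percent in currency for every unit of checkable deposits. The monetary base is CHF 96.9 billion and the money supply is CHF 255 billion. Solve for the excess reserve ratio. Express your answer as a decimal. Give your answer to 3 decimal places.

Using m = M/MB = 255/96.9 ≈ 2.631579. Since m = (1 + c)/(c + rr + e), the denominator satisfies c + rr + e = (1 + c)/m = (1 + 0.135) / 2.631579 ≈ 0.431300.
With c = 0.135 and rr = 0.254, the excess reserve ratio is 0.431300 − 0.135 − 0.254 = 0.0423.

0.042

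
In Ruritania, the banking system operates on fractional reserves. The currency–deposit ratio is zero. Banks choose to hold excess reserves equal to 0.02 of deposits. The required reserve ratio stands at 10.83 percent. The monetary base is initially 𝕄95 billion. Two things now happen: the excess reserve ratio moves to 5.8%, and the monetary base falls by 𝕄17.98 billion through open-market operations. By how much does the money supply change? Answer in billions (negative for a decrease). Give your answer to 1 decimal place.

Before: m₁ = 1 / (0.1083 + 0.02) ≈ 7.7942, MB₁ = 95, so M₁ = 7.7942 × 95 = 740.449 billion.
After: m₂ = 1 / (0.1083 + 0.058) ≈ 6.0132, MB₂ = 95 − 17.98 = 77.02, so M₂ = 6.0132 × 77.02 ≈ 463.1367 billion.
ΔM = M₂ − M₁ = 463.1367 − 740.449 = -277.3123 billion.

-277.3 billion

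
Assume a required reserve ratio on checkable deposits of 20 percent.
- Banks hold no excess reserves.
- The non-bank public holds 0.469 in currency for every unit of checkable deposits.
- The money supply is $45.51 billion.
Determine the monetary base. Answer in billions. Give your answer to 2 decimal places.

$20.73 billion

The money multiplier is m = (1 + c) / (rr + c) = (1 + 0.469) / (0.2 + 0.469) ≈ 2.19581.
MB = M / m = 45.51 / 2.19581 ≈ 20.7258 billion.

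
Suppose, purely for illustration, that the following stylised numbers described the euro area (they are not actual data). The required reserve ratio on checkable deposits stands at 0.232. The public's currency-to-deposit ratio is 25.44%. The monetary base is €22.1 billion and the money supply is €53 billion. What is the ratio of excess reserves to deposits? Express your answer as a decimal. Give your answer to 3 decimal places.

Using m = M/MB = 53/22.1 ≈ 2.398190. Since m = (1 + c)/(c + rr + e), the denominator satisfies c + rr + e = (1 + c)/m = (1 + 0.2544) / 2.398190 ≈ 0.523061.
With c = 0.2544 and rr = 0.232, the ratio of excess reserves to deposits is 0.523061 − 0.2544 − 0.232 = 0.036661.

0.037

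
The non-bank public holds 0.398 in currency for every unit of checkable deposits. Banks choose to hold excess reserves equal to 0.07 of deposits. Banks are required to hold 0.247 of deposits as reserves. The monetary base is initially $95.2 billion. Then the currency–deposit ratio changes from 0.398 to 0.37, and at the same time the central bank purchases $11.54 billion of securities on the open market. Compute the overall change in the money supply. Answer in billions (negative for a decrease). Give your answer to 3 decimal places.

$26.719 billion

Before: m₁ = (1 + 0.398) / (0.247 + 0.07 + 0.398) ≈ 1.9552448, MB₁ = 95.2, so M₁ = 1.9552448 × 95.2 ≈ 186.1393 billion.
After: m₂ = (1 + 0.37) / (0.247 + 0.07 + 0.37) ≈ 1.9941776, MB₂ = 95.2 + 11.54 = 106.74, so M₂ = 1.9941776 × 106.74 ≈ 212.8585 billion.
ΔM = M₂ − M₁ = 212.8585 − 186.1393 = 26.7192 billion.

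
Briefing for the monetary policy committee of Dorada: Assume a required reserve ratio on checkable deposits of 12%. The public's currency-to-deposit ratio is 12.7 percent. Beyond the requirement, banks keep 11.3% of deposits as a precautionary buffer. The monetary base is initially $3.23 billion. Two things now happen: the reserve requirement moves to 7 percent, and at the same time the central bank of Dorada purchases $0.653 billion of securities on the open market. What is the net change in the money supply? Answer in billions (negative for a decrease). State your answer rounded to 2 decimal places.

$4.00 billion

Before: m₁ = (1 + 0.127) / (0.12 + 0.113 + 0.127) ≈ 3.1306, MB₁ = 3.23, so M₁ = 3.1306 × 3.23 ≈ 10.1118 billion.
After: m₂ = (1 + 0.127) / (0.07 + 0.113 + 0.127) ≈ 3.6355, MB₂ = 3.23 + 0.653 = 3.883, so M₂ = 3.6355 × 3.883 ≈ 14.1166 billion.
ΔM = M₂ − M₁ = 14.1166 − 10.1118 = 4.0048 billion.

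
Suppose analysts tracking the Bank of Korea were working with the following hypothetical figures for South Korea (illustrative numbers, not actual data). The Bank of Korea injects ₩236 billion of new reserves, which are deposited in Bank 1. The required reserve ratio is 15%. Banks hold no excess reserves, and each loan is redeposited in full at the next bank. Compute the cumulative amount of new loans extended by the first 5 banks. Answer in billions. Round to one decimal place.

Bank i lends (1 − rr)^i of the original deposit: Bank 1 lends 236·0.8500 = 200.6000, Bank 2 lends 236·0.8500² = 170.5100, and so on.
Summing a geometric series: total = 236·[0.8500·(1 − 0.8500^5) / (1 − 0.8500)] ≈ 743.9514 billion.

₩744.0 billion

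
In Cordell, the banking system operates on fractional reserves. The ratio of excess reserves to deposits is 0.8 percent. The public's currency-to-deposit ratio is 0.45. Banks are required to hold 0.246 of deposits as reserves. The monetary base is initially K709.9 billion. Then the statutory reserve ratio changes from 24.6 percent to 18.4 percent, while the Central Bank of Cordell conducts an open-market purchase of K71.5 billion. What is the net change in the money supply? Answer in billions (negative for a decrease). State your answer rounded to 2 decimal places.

Before: m₁ = (1 + 0.45) / (0.246 + 0.008 + 0.45) ≈ 2.059659, MB₁ = 709.9, so M₁ = 2.059659 × 709.9 ≈ 1462.1519 billion.
After: m₂ = (1 + 0.45) / (0.184 + 0.008 + 0.45) ≈ 2.258567, MB₂ = 709.9 + 71.5 = 781.4, so M₂ = 2.258567 × 781.4 ≈ 1764.8443 billion.
ΔM = M₂ − M₁ = 1764.8443 − 1462.1519 = 302.6924 billion.

K302.69 billion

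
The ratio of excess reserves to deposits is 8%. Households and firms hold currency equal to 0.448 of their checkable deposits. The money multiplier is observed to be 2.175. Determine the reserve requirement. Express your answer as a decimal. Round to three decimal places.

Using m = 2.175. Since m = (1 + c)/(c + rr + e), the denominator satisfies c + rr + e = (1 + c)/m = (1 + 0.448) / 2.175 ≈ 0.665747.
With c = 0.448 and e = 0.08, the reserve requirement is 0.665747 − 0.448 − 0.08 = 0.137747.

0.138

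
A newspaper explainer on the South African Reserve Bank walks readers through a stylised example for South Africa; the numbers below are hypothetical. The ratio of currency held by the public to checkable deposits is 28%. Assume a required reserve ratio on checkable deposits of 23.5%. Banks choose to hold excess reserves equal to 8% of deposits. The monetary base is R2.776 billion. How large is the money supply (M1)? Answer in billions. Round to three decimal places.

The money multiplier is m = (1 + c) / (rr + e + c) = (1 + 0.28) / (0.235 + 0.08 + 0.28) ≈ 2.15126.
So M = m × MB = 2.15126 × 2.776 ≈ 5.9719 billion.

R5.972 billion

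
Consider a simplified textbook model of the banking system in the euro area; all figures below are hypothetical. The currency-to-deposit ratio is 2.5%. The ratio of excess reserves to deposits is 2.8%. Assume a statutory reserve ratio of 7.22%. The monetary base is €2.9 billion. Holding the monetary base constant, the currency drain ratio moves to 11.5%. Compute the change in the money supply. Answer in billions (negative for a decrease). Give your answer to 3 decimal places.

-8.716 billion

Initially m₁ = (1 + 0.025) / (0.0722 + 0.028 + 0.025) ≈ 8.18690, so M₁ = 8.18690 × 2.9 ≈ 23.742 billion.
After the change m₂ = (1 + 0.115) / (0.0722 + 0.028 + 0.115) ≈ 5.18123, so M₂ = 5.18123 × 2.9 ≈ 15.0256 billion.
ΔM = M₂ − M₁ = 15.0256 − 23.742 = -8.7164 billion.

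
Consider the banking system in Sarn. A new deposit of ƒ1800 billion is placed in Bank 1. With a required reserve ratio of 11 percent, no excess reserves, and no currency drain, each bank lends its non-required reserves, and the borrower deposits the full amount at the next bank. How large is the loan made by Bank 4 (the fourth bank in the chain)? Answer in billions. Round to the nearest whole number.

Each bank lends a fraction (1 − rr) = 0.8900 of the deposit it receives, so Bank 4 receives 1800·0.8900^3 and lends 1800·0.8900^4 ≈ 1129.3603 billion.

ƒ1129 billion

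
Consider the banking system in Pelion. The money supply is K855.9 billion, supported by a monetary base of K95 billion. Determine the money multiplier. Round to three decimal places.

9.009

The money multiplier is m = M / MB = 855.9 / 95 ≈ 9.00947.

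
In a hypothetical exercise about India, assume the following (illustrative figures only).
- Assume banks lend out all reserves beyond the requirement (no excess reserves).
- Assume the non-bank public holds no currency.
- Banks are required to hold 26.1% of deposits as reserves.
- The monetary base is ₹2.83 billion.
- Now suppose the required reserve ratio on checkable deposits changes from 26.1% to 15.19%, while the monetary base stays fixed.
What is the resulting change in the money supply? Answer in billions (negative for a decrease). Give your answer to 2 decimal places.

Initially m₁ = 1 / (0.261) ≈ 3.8314, so M₁ = 3.8314 × 2.83 ≈ 10.8429 billion.
After the change m₂ = 1 / (0.1519) ≈ 6.5833, so M₂ = 6.5833 × 2.83 ≈ 18.6307 billion.
ΔM = M₂ − M₁ = 18.6307 − 10.8429 = 7.7878 billion.

₹7.79 billion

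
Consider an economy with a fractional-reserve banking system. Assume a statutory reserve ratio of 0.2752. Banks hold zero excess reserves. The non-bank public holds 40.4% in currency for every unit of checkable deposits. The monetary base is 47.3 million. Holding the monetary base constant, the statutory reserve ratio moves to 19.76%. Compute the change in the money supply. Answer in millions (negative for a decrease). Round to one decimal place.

Initially m₁ = (1 + 0.404) / (0.2752 + 0.404) ≈ 2.0671, so M₁ = 2.0671 × 47.3 ≈ 97.7738 million.
After the change m₂ = (1 + 0.404) / (0.1976 + 0.404) ≈ 2.3338, so M₂ = 2.3338 × 47.3 ≈ 110.3887 million.
ΔM = M₂ − M₁ = 110.3887 − 97.7738 = 12.6149 million.

12.6 million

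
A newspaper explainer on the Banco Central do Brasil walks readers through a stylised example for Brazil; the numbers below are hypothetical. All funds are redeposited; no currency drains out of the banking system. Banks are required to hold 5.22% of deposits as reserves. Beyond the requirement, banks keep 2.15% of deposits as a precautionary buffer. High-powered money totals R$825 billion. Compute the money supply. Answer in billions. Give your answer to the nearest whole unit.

The money multiplier is m = 1 / (rr + e) = 1 / (0.0522 + 0.0215) ≈ 13.5685.
So M = m × MB = 13.5685 × 825 = 11194.0125 billion.

R$11194 billion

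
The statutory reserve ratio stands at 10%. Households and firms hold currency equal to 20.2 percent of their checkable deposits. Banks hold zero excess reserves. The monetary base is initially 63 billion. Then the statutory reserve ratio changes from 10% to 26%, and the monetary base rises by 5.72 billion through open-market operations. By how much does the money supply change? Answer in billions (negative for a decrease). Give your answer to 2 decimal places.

Before: m₁ = (1 + 0.202) / (0.1 + 0.202) ≈ 3.98013, MB₁ = 63, so M₁ = 3.98013 × 63 ≈ 250.7482 billion.
After: m₂ = (1 + 0.202) / (0.26 + 0.202) ≈ 2.60173, MB₂ = 63 + 5.72 = 68.72, so M₂ = 2.60173 × 68.72 ≈ 178.7909 billion.
ΔM = M₂ − M₁ = 178.7909 − 250.7482 = -71.9573 billion.

-71.96 billion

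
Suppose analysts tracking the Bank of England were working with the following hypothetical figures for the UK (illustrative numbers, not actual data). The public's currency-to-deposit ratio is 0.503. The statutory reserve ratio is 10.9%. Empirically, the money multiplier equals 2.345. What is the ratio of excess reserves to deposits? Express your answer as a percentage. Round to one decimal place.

2.9%

Using m = 2.345. Since m = (1 + c)/(c + rr + e), the denominator satisfies c + rr + e = (1 + c)/m = (1 + 0.503) / 2.345 ≈ 0.640938.
With c = 0.503 and rr = 0.109, the ratio of excess reserves to deposits is 0.640938 − 0.503 − 0.109 = 0.028938.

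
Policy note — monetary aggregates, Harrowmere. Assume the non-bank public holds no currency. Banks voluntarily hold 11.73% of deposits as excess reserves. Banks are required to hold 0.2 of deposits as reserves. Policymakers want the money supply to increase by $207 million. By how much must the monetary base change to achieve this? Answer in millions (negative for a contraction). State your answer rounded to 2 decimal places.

The money multiplier is m = 1 / (rr + e) = 1 / (0.2 + 0.1173) ≈ 3.151592.
ΔMB = ΔM / m = (+207) / 3.151592 ≈ 65.6811 million.

$65.68 million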